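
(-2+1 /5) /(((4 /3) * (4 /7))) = -189 /80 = -2.36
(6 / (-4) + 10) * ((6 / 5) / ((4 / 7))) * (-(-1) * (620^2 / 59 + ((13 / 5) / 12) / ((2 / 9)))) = 5490053457 / 47200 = 116314.69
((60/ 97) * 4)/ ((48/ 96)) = 480/ 97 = 4.95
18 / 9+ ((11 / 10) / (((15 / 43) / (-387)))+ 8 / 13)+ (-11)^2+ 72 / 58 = -20649859 / 18850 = -1095.48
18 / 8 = 9 / 4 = 2.25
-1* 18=-18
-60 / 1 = -60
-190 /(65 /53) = -2014 /13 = -154.92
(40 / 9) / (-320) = -1 / 72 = -0.01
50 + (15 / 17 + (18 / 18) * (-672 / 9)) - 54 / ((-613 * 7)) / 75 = -130123657 / 5471025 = -23.78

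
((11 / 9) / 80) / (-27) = -11 / 19440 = -0.00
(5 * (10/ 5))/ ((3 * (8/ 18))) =15/ 2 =7.50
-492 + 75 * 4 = -192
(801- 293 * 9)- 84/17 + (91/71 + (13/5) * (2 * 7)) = -10882671/6035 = -1803.26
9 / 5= 1.80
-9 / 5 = -1.80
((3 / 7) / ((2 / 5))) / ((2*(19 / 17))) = 255 / 532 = 0.48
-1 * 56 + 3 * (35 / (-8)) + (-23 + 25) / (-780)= -107839 / 1560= -69.13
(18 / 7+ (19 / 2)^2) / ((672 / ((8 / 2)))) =2599 / 4704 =0.55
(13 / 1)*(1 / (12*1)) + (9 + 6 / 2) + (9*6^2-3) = 4009 / 12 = 334.08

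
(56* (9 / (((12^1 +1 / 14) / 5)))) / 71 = 35280 / 11999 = 2.94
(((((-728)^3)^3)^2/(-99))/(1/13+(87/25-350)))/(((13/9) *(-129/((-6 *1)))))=82471679012849060888661021334650204851741772061081600/26628481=3097122926871009310995284000000000000000000000.00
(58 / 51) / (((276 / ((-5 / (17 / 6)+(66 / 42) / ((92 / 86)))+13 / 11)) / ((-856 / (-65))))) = 331108718 / 6886524645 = 0.05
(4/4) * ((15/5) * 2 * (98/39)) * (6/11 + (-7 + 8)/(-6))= 5.71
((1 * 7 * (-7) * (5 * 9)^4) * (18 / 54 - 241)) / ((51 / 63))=1015503378750 / 17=59735492867.65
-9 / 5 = -1.80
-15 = -15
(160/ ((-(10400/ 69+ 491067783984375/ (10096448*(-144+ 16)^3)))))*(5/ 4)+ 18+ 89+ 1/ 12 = 410294910622098847/ 3888494577651684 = 105.52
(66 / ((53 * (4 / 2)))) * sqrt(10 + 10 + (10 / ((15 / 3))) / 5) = 33 * sqrt(510) / 265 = 2.81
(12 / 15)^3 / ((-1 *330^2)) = -0.00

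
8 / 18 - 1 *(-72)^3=3359236 / 9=373248.44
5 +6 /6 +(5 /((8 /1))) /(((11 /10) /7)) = 439 /44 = 9.98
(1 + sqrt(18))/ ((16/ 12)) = 3/ 4 + 9 * sqrt(2)/ 4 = 3.93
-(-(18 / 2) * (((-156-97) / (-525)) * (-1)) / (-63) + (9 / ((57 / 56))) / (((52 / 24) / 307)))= -1137188309 / 907725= -1252.79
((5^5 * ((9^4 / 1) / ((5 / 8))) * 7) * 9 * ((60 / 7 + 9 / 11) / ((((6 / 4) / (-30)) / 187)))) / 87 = -24192375300000 / 29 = -834219837931.03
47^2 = 2209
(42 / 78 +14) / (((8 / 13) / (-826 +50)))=-18333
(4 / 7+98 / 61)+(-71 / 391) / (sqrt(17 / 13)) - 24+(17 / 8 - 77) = -330317 / 3416 - 71 * sqrt(221) / 6647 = -96.86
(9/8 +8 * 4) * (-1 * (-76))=5035/2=2517.50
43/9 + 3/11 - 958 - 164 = -110578/99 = -1116.95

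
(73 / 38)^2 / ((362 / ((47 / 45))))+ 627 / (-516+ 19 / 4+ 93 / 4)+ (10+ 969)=175365923296 / 179361045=977.73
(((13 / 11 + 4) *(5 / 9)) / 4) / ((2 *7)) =95 / 1848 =0.05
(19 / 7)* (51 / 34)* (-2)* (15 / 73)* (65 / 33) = -18525 / 5621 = -3.30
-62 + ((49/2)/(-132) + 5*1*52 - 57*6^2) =-489505/264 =-1854.19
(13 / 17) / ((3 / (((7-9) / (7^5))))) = -0.00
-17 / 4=-4.25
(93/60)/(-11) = -31/220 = -0.14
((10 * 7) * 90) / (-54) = -350 / 3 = -116.67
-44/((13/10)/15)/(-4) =1650/13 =126.92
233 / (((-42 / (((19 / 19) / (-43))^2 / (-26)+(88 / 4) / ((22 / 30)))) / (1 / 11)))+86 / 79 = -24636848965 / 1754604852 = -14.04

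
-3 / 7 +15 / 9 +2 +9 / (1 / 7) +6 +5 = 1622 / 21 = 77.24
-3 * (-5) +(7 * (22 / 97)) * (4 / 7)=1543 / 97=15.91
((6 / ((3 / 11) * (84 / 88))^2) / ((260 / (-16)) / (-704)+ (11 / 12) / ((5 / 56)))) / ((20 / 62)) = 5112402944 / 191675799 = 26.67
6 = 6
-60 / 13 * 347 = -20820 / 13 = -1601.54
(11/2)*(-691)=-7601/2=-3800.50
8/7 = 1.14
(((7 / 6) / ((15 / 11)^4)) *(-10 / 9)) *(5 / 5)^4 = -102487 / 273375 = -0.37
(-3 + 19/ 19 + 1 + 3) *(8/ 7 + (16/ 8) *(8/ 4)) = 72/ 7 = 10.29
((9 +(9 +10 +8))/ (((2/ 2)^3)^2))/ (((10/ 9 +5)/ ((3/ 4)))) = 243/ 55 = 4.42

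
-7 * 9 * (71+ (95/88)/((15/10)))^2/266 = -89624089/73568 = -1218.25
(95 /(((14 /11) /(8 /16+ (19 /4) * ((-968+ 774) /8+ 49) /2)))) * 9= 2548755 /64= 39824.30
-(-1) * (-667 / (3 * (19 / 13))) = -8671 / 57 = -152.12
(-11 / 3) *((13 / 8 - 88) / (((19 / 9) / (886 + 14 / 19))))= 48023118 / 361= 133028.03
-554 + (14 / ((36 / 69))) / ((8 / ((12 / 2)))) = -4271 / 8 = -533.88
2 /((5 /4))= 8 /5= 1.60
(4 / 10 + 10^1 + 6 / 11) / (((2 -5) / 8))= -4816 / 165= -29.19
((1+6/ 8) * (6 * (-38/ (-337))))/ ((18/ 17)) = 2261/ 2022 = 1.12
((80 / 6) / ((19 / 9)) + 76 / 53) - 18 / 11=67718 / 11077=6.11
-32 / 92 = -0.35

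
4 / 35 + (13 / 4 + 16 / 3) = 3653 / 420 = 8.70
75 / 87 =25 / 29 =0.86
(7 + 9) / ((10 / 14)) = 112 / 5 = 22.40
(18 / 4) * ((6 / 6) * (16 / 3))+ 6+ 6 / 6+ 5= 36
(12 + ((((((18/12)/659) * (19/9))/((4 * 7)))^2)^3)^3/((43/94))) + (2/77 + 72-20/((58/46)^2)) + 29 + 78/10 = 672221474450250433906762179598127184873968913893742669839069696110746905991613335497188579879659209/6210144118813118520555838976478131732078651626364864158575598693302321886443343427780180894023680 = 108.25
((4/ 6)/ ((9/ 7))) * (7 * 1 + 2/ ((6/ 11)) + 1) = 490/ 81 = 6.05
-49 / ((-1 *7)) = 7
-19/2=-9.50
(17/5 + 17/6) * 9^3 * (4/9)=10098/5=2019.60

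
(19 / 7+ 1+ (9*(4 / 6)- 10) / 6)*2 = 128 / 21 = 6.10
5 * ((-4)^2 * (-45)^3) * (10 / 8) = -9112500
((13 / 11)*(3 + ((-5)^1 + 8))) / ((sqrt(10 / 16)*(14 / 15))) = 234*sqrt(10) / 77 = 9.61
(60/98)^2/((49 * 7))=900/823543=0.00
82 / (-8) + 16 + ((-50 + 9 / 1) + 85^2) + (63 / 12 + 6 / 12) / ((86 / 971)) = 7254.67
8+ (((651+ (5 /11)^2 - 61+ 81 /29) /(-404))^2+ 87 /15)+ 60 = 47701604813094 /628028696405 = 75.95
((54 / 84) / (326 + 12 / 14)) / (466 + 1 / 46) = 207 / 49047856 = 0.00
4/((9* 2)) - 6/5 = -44/45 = -0.98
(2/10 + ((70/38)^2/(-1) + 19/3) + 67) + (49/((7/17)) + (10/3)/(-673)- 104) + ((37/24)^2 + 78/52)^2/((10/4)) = 18367413735481/201514936320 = 91.15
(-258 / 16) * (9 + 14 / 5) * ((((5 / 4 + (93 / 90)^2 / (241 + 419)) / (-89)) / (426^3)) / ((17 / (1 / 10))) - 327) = 33905758848667326790621 / 544934100268800000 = 62219.93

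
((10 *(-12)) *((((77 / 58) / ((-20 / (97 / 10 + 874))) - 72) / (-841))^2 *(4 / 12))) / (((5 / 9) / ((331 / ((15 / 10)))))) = -2281111547962593 / 5948233210000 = -383.49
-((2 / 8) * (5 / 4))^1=-5 / 16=-0.31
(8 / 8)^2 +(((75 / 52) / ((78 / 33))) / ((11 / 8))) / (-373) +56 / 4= 945480 / 63037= 15.00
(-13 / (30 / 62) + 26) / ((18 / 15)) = -13 / 18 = -0.72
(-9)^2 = 81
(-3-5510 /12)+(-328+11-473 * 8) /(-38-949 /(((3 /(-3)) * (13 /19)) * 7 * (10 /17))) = -19910269 /41838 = -475.89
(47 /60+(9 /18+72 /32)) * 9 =159 /5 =31.80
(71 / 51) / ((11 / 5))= 355 / 561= 0.63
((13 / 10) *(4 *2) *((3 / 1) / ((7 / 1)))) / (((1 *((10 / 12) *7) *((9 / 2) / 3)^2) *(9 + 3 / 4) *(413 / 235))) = 6016 / 303555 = 0.02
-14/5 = -2.80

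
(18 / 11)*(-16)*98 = -28224 / 11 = -2565.82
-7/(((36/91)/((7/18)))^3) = -1809323971/272097792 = -6.65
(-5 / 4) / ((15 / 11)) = -11 / 12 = -0.92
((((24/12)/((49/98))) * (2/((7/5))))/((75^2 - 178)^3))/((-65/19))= -152/14706641915693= -0.00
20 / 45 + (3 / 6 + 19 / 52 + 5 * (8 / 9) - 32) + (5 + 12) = -4327 / 468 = -9.25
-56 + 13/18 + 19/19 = -977/18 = -54.28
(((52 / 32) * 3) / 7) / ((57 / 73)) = 949 / 1064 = 0.89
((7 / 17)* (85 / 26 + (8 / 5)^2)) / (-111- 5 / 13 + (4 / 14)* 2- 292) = -185661 / 31157600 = -0.01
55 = 55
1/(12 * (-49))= -1/588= -0.00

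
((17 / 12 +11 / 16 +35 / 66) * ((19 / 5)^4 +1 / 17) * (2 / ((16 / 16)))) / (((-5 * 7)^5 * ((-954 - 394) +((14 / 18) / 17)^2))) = 64313620839 / 4143356573289062500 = 0.00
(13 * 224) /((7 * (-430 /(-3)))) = 624 /215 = 2.90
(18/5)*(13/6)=39/5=7.80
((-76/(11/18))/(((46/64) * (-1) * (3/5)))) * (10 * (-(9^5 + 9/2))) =-3916857600/23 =-170298156.52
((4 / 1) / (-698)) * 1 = -2 / 349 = -0.01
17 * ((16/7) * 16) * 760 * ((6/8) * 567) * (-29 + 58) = 5827023360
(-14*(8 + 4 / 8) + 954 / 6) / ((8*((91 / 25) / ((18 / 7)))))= 2250 / 637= 3.53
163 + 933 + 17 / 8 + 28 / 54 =1098.64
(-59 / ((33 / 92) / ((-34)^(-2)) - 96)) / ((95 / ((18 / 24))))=-1357 / 928340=-0.00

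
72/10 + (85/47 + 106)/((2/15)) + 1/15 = 815.83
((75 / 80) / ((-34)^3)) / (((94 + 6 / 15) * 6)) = -25 / 593647616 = -0.00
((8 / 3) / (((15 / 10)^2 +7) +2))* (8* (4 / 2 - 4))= -512 / 135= -3.79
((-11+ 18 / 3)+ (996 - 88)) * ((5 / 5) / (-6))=-301 / 2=-150.50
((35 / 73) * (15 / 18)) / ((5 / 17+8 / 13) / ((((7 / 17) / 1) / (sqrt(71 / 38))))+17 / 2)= 468083525 / 8701752351- 1066975 * sqrt(2698) / 2900584117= 0.03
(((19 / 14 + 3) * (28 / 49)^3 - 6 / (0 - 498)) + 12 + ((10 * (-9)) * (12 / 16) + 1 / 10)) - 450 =-502766056 / 996415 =-504.57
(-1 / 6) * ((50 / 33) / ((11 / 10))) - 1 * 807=-879073 / 1089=-807.23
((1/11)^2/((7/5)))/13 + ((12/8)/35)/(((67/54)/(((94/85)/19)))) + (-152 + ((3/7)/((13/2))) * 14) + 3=-126016150704/851032325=-148.07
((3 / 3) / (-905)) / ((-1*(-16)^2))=1 / 231680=0.00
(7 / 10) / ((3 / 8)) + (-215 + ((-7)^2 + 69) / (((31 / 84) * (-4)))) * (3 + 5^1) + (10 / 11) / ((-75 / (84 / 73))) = -880327684 / 373395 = -2357.63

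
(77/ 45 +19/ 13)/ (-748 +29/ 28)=-51968/ 12235275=-0.00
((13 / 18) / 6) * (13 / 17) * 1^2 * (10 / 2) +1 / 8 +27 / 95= 303299 / 348840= 0.87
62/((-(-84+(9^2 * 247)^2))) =-0.00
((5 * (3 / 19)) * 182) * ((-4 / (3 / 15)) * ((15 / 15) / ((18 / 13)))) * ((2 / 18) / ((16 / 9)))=-29575 / 228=-129.71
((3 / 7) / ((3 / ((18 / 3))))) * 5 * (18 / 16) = 135 / 28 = 4.82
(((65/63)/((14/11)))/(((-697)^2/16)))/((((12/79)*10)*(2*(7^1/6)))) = 11297/1499692383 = 0.00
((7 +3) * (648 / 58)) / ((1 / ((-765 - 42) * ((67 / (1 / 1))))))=-175183560 / 29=-6040812.41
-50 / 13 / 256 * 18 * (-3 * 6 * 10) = 48.68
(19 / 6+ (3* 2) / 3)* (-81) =-837 / 2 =-418.50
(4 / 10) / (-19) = -2 / 95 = -0.02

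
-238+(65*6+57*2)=266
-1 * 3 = -3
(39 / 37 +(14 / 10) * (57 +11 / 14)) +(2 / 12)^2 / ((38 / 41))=20748517 / 253080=81.98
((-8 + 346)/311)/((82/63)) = 10647/12751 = 0.83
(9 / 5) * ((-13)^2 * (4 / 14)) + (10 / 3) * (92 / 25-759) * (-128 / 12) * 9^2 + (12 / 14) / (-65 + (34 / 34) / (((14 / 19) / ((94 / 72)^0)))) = 22613371366 / 10395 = 2175408.50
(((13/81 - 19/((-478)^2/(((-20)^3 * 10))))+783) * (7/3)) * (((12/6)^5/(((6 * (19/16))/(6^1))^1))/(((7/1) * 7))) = 1871005571072/1846093599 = 1013.49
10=10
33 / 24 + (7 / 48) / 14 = 133 / 96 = 1.39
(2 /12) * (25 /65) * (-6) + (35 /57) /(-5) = -376 /741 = -0.51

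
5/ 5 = 1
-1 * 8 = -8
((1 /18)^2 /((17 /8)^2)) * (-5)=-80 /23409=-0.00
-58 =-58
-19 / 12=-1.58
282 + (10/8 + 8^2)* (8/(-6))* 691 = -59835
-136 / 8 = -17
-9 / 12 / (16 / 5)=-15 / 64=-0.23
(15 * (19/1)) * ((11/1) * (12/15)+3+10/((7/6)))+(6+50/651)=3783569/651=5811.93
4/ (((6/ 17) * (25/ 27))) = 12.24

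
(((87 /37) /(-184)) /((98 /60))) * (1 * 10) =-6525 /83398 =-0.08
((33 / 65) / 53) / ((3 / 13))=11 / 265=0.04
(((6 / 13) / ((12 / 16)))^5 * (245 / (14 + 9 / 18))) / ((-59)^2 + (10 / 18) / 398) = 57513738240 / 134259349415659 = 0.00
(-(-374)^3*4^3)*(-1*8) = -26784575488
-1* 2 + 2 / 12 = -11 / 6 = -1.83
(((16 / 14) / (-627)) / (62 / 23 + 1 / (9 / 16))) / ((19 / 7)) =-276 / 1838573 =-0.00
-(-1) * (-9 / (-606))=3 / 202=0.01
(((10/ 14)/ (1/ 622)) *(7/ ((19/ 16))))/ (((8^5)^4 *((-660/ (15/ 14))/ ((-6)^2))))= -13995/ 105420260077488570368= -0.00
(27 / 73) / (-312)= -9 / 7592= -0.00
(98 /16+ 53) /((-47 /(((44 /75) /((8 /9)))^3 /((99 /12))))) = -515097 /11750000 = -0.04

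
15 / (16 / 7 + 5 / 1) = 35 / 17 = 2.06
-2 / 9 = -0.22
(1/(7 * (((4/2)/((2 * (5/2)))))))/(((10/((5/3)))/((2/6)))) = 5/252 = 0.02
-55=-55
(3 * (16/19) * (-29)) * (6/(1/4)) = -33408/19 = -1758.32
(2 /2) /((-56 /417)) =-417 /56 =-7.45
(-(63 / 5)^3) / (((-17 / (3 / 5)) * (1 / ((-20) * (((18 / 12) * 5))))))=-4500846 / 425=-10590.23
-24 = -24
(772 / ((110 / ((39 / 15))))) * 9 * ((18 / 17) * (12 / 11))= 9754992 / 51425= 189.69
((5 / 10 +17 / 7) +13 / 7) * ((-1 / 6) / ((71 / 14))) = -67 / 426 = -0.16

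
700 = 700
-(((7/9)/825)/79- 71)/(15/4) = 166587272/8798625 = 18.93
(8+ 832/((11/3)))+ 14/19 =235.65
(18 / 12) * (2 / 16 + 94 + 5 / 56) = 3957 / 28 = 141.32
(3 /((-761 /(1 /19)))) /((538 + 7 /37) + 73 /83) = -9213 /23936585320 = -0.00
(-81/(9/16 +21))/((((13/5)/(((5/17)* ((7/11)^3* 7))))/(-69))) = 15558480/294151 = 52.89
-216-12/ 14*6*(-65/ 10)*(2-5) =-2214/ 7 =-316.29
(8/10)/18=2/45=0.04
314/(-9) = -314/9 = -34.89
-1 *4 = -4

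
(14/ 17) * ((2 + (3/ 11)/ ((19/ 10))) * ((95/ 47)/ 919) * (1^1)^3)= 31360/ 8077091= 0.00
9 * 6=54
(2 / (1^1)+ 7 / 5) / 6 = 0.57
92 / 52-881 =-11430 / 13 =-879.23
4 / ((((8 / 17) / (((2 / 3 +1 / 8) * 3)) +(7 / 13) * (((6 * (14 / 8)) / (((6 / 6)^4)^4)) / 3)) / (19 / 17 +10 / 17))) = 57304 / 17491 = 3.28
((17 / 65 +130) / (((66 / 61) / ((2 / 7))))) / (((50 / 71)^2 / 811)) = 2111528494237 / 37537500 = 56251.18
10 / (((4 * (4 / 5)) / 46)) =575 / 4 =143.75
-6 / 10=-3 / 5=-0.60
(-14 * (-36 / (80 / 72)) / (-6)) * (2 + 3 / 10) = -4347 / 25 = -173.88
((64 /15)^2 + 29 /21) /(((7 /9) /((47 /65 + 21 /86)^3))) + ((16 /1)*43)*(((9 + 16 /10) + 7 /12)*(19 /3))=93887791903598582089 /1925812590975000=48752.30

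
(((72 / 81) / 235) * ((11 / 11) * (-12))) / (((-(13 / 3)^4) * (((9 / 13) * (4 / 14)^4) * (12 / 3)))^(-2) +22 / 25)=-3163297546240 / 62974425983253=-0.05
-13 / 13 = -1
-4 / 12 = -1 / 3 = -0.33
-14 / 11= -1.27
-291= -291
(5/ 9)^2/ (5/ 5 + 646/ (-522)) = -725/ 558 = -1.30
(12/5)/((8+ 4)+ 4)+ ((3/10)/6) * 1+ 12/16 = 19/20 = 0.95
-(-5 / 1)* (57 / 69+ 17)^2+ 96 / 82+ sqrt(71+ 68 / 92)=5* sqrt(1518) / 23+ 34485892 / 21689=1598.49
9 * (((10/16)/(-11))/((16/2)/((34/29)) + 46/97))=-0.07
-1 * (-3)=3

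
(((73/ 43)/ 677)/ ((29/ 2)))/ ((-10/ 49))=-3577/ 4221095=-0.00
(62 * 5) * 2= 620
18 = 18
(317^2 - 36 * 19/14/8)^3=22271552058379019761/21952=1014556853971347.47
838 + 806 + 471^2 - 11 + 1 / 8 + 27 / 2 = 1787901 / 8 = 223487.62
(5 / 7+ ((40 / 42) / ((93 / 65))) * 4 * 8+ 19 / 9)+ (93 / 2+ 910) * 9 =11239679 / 1302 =8632.63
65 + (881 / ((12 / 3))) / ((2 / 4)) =1011 / 2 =505.50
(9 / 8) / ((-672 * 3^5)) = -1 / 145152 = -0.00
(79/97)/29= 79/2813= 0.03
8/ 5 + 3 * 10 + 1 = 163/ 5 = 32.60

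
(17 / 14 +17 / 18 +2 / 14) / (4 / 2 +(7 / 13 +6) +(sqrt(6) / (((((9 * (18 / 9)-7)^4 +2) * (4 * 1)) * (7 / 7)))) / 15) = 2990908996101000 / 11095717034340617-398696350 * sqrt(6) / 11095717034340617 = 0.27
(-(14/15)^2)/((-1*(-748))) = -0.00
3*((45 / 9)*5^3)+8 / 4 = 1877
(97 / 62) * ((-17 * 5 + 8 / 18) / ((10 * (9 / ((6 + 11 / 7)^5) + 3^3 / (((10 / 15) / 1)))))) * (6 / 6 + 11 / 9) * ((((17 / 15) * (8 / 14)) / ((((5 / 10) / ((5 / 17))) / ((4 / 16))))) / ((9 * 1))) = -123479746827124 / 16075954281154761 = -0.01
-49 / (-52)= 49 / 52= 0.94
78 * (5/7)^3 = 9750/343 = 28.43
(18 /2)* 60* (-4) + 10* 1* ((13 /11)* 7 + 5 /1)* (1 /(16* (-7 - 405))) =-2160.02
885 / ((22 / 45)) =1810.23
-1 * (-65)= 65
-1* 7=-7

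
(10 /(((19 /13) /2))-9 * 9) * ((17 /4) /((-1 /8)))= 43486 /19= 2288.74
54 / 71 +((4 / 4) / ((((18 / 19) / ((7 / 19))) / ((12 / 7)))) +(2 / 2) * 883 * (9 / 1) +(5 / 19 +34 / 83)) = 2670110648 / 335901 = 7949.10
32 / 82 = 16 / 41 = 0.39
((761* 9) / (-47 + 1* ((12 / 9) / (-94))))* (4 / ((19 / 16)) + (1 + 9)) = -245290086 / 125951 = -1947.50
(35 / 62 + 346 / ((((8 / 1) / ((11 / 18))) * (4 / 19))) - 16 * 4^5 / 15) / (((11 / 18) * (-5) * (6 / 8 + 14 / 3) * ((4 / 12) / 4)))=700.50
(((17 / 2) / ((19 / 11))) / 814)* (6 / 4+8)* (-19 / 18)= -323 / 5328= -0.06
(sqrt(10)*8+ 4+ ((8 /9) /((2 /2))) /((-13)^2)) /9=6092 /13689+ 8*sqrt(10) /9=3.26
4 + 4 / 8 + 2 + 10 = 33 / 2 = 16.50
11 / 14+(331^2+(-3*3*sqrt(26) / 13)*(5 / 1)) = 1533865 / 14- 45*sqrt(26) / 13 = 109544.14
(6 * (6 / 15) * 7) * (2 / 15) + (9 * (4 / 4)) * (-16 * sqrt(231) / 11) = 56 / 25 - 144 * sqrt(231) / 11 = -196.72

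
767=767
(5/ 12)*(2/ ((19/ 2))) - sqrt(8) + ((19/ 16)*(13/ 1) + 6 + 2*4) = 26927/ 912 - 2*sqrt(2) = 26.70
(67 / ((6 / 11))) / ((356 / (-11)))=-8107 / 2136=-3.80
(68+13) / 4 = 81 / 4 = 20.25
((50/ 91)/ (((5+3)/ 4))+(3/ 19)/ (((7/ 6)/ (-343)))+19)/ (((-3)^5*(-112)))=-5867/ 5882058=-0.00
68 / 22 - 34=-340 / 11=-30.91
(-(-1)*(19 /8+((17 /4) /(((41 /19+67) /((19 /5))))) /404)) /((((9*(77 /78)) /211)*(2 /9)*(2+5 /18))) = 207550167513 /1862124880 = 111.46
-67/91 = -0.74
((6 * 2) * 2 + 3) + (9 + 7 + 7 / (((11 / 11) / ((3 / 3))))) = 50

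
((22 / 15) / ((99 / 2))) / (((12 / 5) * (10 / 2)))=1 / 405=0.00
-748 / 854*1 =-374 / 427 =-0.88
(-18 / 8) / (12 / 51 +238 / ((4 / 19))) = -51 / 25630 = -0.00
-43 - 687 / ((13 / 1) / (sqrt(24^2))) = -17047 / 13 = -1311.31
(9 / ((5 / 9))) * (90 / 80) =729 / 40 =18.22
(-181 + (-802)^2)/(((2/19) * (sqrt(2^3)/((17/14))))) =207696429 * sqrt(2)/112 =2622563.45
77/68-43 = -2847/68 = -41.87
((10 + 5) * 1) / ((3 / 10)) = 50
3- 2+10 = 11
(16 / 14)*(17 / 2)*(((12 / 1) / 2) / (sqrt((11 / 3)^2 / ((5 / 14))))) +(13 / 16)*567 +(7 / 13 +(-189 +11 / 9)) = 612*sqrt(70) / 539 +511895 / 1872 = 282.95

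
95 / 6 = 15.83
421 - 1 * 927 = -506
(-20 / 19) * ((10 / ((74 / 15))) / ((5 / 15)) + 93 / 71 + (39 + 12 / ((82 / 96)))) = -130195620 / 2046433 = -63.62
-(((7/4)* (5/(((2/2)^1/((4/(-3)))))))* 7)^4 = -3603000625/81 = -44481489.20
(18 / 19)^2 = 324 / 361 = 0.90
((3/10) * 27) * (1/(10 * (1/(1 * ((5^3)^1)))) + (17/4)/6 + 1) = 9207/80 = 115.09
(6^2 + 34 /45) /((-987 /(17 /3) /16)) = -3.38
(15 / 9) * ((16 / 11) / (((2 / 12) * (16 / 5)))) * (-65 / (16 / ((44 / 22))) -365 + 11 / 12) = -223325 / 132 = -1691.86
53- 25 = 28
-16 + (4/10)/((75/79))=-5842/375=-15.58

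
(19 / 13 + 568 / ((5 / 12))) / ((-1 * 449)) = -88703 / 29185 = -3.04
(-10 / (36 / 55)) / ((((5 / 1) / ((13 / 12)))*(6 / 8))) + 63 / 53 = -3.22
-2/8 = -1/4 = -0.25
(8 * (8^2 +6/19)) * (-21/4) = -51324/19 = -2701.26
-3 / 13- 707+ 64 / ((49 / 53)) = -406410 / 637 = -638.01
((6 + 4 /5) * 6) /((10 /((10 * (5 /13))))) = 15.69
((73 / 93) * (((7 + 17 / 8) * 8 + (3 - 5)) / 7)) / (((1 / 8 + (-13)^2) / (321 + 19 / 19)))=1907344 / 125829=15.16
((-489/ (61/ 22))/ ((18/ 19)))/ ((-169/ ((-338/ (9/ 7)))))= -476938/ 1647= -289.58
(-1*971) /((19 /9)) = -459.95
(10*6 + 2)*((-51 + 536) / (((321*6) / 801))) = 1338115 / 107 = 12505.75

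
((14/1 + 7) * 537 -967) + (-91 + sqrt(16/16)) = 10220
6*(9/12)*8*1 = 36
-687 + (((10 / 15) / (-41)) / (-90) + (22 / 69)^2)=-2011248116 / 2928015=-686.90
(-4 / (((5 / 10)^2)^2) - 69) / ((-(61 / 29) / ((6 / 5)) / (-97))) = -2244774 / 305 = -7359.91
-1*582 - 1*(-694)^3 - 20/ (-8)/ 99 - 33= 66182444267/ 198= 334254769.03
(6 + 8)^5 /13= 537824 /13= 41371.08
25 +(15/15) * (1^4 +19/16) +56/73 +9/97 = 3177659/113296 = 28.05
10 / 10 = 1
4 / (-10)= -2 / 5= -0.40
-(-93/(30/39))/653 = 1209/6530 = 0.19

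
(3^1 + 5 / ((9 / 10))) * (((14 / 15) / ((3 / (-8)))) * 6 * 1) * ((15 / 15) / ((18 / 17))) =-146608 / 1215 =-120.67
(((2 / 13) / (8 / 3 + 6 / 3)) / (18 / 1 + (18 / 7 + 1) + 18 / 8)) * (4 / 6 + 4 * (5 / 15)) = 24 / 8671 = 0.00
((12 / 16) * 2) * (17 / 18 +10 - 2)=161 / 12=13.42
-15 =-15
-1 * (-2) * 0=0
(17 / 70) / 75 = 17 / 5250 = 0.00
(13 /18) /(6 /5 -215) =-65 /19242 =-0.00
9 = 9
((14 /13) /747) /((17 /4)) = 56 /165087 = 0.00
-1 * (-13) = 13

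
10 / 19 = 0.53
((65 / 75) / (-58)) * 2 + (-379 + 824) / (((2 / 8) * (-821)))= -784973 / 357135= -2.20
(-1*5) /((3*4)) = -5 /12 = -0.42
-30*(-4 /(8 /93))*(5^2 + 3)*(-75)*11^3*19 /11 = -6734920500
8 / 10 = 4 / 5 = 0.80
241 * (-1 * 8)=-1928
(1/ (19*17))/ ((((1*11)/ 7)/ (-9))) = -63/ 3553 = -0.02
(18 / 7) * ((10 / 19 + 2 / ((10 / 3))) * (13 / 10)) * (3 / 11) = 37557 / 36575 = 1.03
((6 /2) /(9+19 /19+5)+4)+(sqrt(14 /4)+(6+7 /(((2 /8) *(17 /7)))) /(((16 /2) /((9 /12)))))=sqrt(14) /2+7947 /1360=7.71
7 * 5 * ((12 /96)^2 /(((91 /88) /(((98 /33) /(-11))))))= -245 /1716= -0.14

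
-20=-20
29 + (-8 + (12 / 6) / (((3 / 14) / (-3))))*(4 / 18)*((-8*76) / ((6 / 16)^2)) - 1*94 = 34523.44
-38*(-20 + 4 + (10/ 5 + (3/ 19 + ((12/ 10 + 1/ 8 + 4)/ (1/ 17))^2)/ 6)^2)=-6916124054429649/ 97280000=-71095025.23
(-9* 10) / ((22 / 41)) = -1845 / 11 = -167.73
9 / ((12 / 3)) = 9 / 4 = 2.25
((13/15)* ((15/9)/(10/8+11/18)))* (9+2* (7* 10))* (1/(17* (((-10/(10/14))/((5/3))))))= -19370/23919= -0.81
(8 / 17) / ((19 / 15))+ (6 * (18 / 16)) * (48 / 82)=57246 / 13243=4.32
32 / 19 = 1.68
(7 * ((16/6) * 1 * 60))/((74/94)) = 52640/37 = 1422.70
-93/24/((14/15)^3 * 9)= -11625/21952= -0.53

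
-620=-620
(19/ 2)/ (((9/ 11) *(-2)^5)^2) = 2299/ 165888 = 0.01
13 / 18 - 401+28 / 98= -50399 / 126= -399.99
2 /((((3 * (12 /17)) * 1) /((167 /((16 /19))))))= 53941 /288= 187.30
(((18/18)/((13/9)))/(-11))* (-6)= 54/143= 0.38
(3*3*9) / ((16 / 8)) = 81 / 2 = 40.50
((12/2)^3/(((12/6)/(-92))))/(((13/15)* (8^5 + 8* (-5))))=-18630/53183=-0.35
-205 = -205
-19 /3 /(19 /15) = -5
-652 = -652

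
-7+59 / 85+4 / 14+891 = 526563 / 595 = 884.98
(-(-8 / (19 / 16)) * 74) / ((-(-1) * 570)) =4736 / 5415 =0.87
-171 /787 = -0.22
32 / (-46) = -0.70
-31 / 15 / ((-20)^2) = -31 / 6000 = -0.01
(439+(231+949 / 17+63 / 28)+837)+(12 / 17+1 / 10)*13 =31511 / 20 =1575.55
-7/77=-0.09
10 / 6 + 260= 261.67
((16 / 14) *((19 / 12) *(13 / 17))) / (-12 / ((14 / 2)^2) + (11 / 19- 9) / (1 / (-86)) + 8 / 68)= 0.00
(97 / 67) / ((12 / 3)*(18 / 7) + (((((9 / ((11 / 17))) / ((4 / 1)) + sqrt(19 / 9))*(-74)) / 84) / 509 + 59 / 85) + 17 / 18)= 357735863346400*sqrt(19) / 60838388860027358603 + 7390296619334148520 / 60838388860027358603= 0.12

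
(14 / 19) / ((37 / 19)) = 14 / 37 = 0.38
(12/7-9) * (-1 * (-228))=-1661.14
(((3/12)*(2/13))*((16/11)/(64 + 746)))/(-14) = -2/405405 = -0.00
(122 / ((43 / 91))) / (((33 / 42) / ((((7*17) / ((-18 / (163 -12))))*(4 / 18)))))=-2792885732 / 38313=-72896.56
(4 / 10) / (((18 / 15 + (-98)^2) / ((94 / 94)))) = 1 / 24013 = 0.00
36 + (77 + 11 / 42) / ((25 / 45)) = 2451 / 14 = 175.07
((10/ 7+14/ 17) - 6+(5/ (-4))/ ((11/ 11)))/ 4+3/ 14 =-1971/ 1904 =-1.04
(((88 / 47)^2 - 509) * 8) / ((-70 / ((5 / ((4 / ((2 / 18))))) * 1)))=1116637 / 139167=8.02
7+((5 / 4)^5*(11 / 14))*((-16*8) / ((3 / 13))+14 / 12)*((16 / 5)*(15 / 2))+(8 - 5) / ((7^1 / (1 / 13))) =-1483744195 / 46592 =-31845.47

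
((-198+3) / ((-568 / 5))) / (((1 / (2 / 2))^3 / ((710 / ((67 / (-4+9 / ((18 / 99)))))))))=443625 / 536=827.66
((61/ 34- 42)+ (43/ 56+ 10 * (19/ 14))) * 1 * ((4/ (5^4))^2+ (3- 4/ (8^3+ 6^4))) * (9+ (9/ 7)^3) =-49738177630683/ 57654012500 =-862.70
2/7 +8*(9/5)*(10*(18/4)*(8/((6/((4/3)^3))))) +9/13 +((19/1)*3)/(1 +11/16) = 1705777/819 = 2082.76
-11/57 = -0.19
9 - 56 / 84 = 25 / 3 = 8.33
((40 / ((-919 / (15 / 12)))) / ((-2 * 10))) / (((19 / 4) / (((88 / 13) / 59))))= 880 / 13392587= 0.00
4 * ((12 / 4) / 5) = 12 / 5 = 2.40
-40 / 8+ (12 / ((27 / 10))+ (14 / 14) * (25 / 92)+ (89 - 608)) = -429967 / 828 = -519.28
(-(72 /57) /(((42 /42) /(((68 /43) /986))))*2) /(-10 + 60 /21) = 336 /592325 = 0.00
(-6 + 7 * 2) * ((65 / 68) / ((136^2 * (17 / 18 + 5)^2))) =5265 / 449991496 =0.00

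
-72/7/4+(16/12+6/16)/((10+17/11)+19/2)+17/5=176909/194460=0.91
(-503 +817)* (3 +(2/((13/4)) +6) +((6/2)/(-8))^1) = 150877/52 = 2901.48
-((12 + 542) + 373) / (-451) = 927 / 451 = 2.06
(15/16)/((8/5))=75/128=0.59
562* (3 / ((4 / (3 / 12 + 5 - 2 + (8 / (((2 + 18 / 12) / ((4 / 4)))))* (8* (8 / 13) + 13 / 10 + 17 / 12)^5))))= 2111528627649881087519 / 84209252400000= 25074781.78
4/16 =1/4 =0.25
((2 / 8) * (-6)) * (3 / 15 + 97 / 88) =-1719 / 880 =-1.95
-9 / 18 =-1 / 2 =-0.50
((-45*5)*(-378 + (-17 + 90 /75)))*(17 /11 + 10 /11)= 217485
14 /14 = 1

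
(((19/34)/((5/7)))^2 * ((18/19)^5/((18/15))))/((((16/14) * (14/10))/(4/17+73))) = 1200761415/67396534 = 17.82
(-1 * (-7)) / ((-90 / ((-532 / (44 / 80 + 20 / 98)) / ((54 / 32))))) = 5839232 / 179577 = 32.52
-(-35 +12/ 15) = 171/ 5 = 34.20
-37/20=-1.85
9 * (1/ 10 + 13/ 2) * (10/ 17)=594/ 17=34.94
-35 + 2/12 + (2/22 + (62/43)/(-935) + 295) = 62781563/241230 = 260.26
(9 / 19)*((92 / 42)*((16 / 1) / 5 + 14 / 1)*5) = 89.23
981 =981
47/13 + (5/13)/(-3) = 136/39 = 3.49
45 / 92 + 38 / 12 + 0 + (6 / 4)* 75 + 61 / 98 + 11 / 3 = 1628897 / 13524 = 120.44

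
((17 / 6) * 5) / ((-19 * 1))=-0.75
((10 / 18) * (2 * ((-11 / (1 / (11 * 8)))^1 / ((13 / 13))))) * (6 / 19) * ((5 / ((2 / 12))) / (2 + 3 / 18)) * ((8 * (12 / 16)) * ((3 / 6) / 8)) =-1763.56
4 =4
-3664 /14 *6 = -10992 /7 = -1570.29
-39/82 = -0.48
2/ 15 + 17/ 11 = 277/ 165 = 1.68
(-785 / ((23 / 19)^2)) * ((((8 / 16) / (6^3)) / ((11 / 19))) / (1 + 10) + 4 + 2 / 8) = -62961062375 / 27651888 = -2276.92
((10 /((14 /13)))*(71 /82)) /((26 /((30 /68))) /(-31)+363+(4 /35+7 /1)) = 2145975 /98279788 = 0.02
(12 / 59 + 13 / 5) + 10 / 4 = 3129 / 590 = 5.30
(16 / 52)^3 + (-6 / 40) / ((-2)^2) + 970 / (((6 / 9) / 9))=2301575729 / 175760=13094.99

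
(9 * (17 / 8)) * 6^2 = 1377 / 2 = 688.50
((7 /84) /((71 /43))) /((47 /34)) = 731 /20022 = 0.04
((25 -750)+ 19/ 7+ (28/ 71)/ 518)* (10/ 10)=-13282098/ 18389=-722.28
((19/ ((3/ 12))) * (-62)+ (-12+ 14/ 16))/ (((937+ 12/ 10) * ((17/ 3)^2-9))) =-1700325/ 7805824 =-0.22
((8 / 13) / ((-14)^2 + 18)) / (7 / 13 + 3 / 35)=35 / 7597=0.00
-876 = -876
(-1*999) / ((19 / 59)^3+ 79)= -68391207 / 5410600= -12.64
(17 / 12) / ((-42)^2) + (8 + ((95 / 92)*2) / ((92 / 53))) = 102914579 / 11197872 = 9.19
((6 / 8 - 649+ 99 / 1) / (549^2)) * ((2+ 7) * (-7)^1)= 15379 / 133956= 0.11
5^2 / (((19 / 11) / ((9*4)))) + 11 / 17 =168509 / 323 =521.70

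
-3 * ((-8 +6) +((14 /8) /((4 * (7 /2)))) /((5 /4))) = 57 /10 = 5.70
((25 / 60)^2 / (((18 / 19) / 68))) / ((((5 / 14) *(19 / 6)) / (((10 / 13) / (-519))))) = -2975 / 182169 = -0.02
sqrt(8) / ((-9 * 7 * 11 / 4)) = -8 * sqrt(2) / 693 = -0.02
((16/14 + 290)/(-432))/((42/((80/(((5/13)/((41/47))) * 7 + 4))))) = -0.18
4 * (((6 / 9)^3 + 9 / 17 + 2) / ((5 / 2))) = 4.52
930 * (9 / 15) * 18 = 10044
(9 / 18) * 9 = 9 / 2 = 4.50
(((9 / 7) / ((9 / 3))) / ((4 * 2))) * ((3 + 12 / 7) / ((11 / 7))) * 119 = 153 / 8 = 19.12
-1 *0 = 0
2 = 2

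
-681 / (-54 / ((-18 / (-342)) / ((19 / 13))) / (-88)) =-129844 / 3249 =-39.96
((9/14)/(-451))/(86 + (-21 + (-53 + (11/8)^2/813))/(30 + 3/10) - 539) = 35472816/11334202613503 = 0.00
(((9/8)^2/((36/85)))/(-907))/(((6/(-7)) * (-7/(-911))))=232305/464384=0.50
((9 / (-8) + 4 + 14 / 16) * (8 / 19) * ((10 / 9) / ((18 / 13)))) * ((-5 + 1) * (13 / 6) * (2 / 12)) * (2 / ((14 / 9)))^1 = -8450 / 3591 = -2.35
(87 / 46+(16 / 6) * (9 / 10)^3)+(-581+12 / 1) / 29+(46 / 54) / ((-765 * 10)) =-5436874304 / 344422125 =-15.79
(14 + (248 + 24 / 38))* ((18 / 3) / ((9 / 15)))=49900 / 19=2626.32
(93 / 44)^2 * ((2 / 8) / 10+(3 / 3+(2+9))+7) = 6581889 / 77440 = 84.99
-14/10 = -7/5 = -1.40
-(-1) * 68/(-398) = -34/199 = -0.17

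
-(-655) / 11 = 655 / 11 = 59.55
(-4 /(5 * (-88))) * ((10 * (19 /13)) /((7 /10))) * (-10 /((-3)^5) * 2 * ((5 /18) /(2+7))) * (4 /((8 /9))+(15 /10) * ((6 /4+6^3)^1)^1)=16625 /104247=0.16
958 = 958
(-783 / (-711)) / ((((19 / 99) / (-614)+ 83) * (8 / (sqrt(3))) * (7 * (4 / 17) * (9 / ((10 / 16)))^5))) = 5202690625 * sqrt(3) / 3199070820635246592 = 0.00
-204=-204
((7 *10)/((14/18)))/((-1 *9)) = -10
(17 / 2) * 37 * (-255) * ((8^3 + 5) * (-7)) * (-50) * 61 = -885215995125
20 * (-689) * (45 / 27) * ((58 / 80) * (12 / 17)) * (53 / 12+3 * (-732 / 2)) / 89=1311053315 / 9078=144420.94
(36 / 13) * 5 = 180 / 13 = 13.85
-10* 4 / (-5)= 8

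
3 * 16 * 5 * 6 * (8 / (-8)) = -1440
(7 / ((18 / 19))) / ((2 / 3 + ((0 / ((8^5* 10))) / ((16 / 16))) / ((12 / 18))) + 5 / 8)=5.72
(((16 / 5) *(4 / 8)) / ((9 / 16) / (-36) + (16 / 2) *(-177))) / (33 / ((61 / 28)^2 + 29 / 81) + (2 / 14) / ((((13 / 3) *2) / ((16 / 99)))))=-5663321664 / 32417880640625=-0.00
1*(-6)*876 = -5256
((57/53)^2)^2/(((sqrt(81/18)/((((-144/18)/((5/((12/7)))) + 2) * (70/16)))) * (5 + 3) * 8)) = -45742671 * sqrt(2)/2019963136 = -0.03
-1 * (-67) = 67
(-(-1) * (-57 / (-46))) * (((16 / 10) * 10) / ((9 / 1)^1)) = 2.20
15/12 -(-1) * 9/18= 1.75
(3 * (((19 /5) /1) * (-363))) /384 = -6897 /640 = -10.78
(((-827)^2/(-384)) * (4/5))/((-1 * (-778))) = -683929/373440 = -1.83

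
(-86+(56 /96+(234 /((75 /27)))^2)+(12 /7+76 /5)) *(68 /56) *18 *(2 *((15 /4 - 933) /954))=-1110211018041 /3710000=-299248.25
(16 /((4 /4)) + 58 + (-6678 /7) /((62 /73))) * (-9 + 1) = 260216 /31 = 8394.06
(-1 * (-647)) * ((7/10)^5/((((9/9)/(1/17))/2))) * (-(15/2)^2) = -97867161/136000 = -719.61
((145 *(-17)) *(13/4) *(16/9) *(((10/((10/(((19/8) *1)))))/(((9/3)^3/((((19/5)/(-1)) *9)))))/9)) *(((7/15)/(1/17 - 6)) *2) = -275324231/368145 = -747.87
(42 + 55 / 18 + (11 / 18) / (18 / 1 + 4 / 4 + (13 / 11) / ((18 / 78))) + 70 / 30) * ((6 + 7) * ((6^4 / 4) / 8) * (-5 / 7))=-397420335 / 22288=-17831.13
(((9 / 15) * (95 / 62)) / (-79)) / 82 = -57 / 401636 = -0.00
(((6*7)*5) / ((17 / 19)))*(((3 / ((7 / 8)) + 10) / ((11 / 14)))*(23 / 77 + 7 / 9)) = 26647120 / 6171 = 4318.12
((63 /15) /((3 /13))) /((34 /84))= 44.96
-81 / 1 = -81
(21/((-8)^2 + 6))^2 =9/100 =0.09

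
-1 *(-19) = 19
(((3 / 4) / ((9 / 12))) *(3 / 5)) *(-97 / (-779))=291 / 3895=0.07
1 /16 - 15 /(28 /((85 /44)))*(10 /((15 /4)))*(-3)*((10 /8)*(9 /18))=1613 /308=5.24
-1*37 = -37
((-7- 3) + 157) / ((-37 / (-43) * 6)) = 2107 / 74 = 28.47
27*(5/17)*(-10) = -1350/17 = -79.41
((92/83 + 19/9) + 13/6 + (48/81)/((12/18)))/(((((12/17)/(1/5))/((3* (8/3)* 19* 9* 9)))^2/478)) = 3029557666500/83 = 36500694777.11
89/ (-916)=-89/ 916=-0.10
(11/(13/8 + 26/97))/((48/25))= 26675/8814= 3.03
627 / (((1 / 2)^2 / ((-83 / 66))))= -3154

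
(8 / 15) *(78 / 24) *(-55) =-286 / 3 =-95.33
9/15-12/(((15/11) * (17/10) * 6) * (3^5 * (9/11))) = 332191/557685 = 0.60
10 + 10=20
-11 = -11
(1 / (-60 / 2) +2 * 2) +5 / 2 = 97 / 15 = 6.47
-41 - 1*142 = -183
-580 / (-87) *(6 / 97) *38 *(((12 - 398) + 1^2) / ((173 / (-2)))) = 1170400 / 16781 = 69.75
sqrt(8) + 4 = 2 * sqrt(2) + 4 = 6.83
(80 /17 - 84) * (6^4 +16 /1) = -1768576 /17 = -104033.88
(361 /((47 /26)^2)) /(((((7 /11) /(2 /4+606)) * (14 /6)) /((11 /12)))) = 8954473957 /216482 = 41363.60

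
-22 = -22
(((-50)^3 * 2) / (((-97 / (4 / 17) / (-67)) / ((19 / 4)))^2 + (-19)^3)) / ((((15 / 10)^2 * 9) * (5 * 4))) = 8102645000 / 90011162601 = 0.09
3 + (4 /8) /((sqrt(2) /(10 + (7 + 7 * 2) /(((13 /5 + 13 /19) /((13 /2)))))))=3 + 825 * sqrt(2) /64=21.23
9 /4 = 2.25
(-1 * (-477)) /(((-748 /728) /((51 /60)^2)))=-737919 /2200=-335.42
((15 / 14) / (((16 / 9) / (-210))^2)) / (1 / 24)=5740875 / 16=358804.69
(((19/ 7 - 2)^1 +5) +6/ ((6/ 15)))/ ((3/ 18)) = 870/ 7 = 124.29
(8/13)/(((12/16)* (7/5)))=160/273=0.59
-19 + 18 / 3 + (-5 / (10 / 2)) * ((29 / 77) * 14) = -201 / 11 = -18.27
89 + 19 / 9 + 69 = 1441 / 9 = 160.11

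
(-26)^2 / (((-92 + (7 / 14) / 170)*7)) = -229840 / 218953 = -1.05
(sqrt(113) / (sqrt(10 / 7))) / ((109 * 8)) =sqrt(7910) / 8720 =0.01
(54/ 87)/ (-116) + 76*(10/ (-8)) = -159799/ 1682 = -95.01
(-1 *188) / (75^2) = -188 / 5625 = -0.03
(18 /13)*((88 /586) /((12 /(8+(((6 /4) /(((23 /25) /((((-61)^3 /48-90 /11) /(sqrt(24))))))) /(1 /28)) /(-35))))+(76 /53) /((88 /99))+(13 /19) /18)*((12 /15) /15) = 37204744 /287674725+2501111*sqrt(6) /5256420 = 1.29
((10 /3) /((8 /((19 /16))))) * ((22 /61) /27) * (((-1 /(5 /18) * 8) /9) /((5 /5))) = -0.02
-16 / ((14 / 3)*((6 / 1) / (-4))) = 16 / 7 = 2.29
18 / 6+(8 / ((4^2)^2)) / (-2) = 191 / 64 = 2.98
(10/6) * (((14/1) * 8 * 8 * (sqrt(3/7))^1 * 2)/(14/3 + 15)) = 1280 * sqrt(21)/59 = 99.42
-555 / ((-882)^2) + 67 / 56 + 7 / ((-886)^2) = 121698248711 / 101777871384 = 1.20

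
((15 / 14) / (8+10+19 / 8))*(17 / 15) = 68 / 1141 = 0.06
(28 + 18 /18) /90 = 29 /90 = 0.32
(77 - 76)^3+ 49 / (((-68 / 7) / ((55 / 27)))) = -17029 / 1836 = -9.28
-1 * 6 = -6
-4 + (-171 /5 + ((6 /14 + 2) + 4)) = -1112 /35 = -31.77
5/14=0.36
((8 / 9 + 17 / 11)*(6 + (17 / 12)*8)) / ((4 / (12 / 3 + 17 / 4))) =3133 / 36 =87.03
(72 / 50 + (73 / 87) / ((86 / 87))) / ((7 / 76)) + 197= 238489 / 1075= 221.85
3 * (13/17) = 39/17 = 2.29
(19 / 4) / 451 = 0.01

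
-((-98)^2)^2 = -92236816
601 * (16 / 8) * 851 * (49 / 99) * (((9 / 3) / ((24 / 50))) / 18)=626527475 / 3564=175793.34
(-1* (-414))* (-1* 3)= -1242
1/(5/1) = 0.20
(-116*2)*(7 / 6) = -812 / 3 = -270.67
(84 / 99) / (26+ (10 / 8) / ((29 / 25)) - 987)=-3248 / 3674583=-0.00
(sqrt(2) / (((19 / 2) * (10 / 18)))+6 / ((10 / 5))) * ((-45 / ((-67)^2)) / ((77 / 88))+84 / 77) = 6716088 * sqrt(2) / 32837035+1119348 / 345653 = 3.53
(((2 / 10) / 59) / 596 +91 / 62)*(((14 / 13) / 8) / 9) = 55998887 / 2550796560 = 0.02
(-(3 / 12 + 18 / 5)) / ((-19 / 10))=77 / 38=2.03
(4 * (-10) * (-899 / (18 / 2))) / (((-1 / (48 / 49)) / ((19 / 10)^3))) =-98659856 / 3675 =-26846.22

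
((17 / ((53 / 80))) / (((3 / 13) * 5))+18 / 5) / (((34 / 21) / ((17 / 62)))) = 71897 / 16430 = 4.38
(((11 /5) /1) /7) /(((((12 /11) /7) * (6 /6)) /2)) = 121 /30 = 4.03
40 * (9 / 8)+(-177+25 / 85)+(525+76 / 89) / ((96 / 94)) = 383.19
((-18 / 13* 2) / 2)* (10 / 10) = -18 / 13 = -1.38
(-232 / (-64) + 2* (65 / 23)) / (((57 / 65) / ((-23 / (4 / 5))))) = -184925 / 608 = -304.15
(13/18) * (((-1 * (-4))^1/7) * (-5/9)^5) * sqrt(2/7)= -81250 * sqrt(14)/26040609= -0.01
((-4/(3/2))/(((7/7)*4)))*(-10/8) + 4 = 29/6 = 4.83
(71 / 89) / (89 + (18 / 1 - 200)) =-71 / 8277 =-0.01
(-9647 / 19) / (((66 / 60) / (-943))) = 8270110 / 19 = 435268.95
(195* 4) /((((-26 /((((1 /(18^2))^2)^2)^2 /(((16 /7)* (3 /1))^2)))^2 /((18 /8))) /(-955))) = -11464775 /150773387442380238680440014094583958605100220416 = -0.00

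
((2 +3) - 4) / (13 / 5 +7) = 5 / 48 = 0.10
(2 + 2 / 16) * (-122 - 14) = -289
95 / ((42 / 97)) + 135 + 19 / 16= 119479 / 336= 355.59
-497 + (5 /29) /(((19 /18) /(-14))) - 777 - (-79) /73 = -51292553 /40223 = -1275.20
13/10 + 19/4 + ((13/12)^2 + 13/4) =7541/720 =10.47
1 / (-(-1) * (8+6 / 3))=0.10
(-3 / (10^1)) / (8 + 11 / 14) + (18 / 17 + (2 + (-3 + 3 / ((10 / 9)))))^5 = 930154879627309 / 5821413700000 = 159.78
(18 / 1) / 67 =18 / 67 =0.27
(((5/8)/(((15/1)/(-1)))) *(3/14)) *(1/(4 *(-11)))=1/4928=0.00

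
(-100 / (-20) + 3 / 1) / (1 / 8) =64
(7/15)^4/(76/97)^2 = 22591009/292410000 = 0.08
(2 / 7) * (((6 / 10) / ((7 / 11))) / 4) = 33 / 490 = 0.07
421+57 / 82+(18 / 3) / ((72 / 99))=70511 / 164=429.95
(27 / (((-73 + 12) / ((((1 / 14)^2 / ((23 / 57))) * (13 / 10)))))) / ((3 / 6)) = -20007 / 1374940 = -0.01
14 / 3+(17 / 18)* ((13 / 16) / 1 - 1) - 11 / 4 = 167 / 96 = 1.74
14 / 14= 1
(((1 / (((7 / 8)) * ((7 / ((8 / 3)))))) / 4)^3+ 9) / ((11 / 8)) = 228742424 / 34941753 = 6.55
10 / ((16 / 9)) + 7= 101 / 8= 12.62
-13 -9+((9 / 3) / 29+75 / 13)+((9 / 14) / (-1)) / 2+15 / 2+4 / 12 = -272833 / 31668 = -8.62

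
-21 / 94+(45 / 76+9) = 33465 / 3572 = 9.37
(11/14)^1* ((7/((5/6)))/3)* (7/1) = 77/5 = 15.40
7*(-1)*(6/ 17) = -42/ 17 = -2.47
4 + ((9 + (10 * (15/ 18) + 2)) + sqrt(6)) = sqrt(6) + 70/ 3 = 25.78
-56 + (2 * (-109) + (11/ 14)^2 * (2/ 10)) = -268399/ 980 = -273.88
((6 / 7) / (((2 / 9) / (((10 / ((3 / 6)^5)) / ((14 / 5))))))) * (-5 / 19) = -108000 / 931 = -116.00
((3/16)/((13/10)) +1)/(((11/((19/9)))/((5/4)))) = 11305/41184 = 0.27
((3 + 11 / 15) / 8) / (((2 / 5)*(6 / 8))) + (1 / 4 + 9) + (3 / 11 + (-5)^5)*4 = -4945289 / 396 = -12488.10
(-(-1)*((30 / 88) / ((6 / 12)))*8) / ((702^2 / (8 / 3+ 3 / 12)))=175 / 5420844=0.00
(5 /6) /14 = 5 /84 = 0.06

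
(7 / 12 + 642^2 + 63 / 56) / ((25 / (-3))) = -9891977 / 200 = -49459.88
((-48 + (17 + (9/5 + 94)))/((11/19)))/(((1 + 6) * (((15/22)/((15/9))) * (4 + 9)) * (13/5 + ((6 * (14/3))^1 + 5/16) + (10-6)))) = 384/4459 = 0.09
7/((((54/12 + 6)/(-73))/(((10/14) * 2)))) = -1460/21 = -69.52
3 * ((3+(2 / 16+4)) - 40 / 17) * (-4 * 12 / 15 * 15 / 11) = -1062 / 17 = -62.47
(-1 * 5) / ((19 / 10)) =-50 / 19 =-2.63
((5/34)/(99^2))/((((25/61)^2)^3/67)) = 3451865082187/16271191406250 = 0.21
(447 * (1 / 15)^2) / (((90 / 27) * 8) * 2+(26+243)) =149 / 24175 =0.01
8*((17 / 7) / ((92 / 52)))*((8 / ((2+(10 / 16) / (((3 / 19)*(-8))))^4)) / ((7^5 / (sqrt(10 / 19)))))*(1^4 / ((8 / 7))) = 141331267584*sqrt(190) / 3013797627697507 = 0.00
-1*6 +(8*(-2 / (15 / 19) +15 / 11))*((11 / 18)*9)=-862 / 15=-57.47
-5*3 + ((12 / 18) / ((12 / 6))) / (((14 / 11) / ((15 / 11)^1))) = -205 / 14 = -14.64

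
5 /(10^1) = 1 /2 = 0.50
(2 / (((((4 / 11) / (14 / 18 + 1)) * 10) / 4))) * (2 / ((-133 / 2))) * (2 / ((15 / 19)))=-0.30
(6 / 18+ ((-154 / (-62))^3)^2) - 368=-353649419876 / 2662511043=-132.83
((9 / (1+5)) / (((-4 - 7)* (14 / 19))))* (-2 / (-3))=-19 / 154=-0.12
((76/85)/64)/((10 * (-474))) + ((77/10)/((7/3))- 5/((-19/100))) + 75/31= 121635176489/3796929600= 32.04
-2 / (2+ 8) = -1 / 5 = -0.20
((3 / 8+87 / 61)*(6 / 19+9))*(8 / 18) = 17287 / 2318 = 7.46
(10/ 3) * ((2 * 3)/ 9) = 20/ 9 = 2.22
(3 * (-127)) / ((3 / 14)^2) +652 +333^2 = 309731 / 3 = 103243.67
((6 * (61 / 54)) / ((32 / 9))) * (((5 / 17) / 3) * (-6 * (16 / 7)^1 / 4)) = -305 / 476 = -0.64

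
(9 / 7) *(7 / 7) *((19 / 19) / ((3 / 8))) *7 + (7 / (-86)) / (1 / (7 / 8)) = 16463 / 688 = 23.93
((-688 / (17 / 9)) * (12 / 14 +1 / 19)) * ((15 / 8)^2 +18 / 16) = -13907619 / 9044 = -1537.77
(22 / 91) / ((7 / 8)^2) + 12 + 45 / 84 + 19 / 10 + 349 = 32439357 / 89180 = 363.75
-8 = -8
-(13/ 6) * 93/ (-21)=403/ 42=9.60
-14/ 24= -0.58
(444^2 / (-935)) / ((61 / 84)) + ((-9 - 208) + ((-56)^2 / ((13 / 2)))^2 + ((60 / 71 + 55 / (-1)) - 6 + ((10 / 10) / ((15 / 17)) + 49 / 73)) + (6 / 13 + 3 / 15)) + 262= 34840971890674561 / 149875489335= 232466.11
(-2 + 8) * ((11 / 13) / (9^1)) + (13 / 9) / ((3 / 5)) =1043 / 351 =2.97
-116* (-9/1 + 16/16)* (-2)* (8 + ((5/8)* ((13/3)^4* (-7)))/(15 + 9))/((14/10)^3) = 3172668875/83349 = 38064.87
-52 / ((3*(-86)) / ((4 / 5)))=104 / 645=0.16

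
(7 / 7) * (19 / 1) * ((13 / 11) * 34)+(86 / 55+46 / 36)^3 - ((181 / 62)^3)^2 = 1152908994920141191681 / 6889151473364952000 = 167.35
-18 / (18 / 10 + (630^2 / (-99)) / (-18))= -990 / 12349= -0.08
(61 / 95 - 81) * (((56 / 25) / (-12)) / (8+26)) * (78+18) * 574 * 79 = 77542385536 / 40375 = 1920554.44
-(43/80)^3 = -79507/512000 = -0.16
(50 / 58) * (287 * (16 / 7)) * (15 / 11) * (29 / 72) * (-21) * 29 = -2080750 / 11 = -189159.09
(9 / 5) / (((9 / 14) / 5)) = 14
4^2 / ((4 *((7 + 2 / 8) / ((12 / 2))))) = 96 / 29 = 3.31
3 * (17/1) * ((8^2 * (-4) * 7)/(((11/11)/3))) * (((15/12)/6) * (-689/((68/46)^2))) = 306164040/17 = 18009649.41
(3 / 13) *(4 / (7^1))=12 / 91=0.13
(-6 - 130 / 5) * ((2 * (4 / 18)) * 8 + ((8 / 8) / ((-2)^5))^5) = -1073741815 / 9437184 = -113.78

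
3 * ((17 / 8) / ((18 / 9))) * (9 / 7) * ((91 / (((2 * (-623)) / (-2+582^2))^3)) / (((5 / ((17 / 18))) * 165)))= -8576984.22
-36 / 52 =-0.69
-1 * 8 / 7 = -8 / 7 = -1.14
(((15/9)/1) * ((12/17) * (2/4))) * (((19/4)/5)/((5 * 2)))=19/340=0.06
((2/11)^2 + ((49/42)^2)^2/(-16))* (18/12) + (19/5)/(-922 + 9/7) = -6911638457/53902886400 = -0.13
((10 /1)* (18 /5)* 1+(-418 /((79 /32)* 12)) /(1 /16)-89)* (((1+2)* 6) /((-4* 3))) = 66065 /158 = 418.13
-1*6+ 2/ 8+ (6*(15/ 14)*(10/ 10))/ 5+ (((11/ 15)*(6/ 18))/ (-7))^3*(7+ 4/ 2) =-62020949/ 13891500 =-4.46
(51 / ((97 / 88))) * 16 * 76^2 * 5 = 2073815040 / 97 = 21379536.49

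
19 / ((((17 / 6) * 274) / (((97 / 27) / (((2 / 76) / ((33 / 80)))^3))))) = 50476060041 / 149056000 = 338.64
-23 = -23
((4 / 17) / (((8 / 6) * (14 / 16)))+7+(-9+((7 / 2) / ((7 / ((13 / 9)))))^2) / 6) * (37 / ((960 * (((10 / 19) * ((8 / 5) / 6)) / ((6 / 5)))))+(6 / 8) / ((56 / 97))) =9.43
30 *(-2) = -60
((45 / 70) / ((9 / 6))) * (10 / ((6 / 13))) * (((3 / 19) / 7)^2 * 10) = 5850 / 123823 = 0.05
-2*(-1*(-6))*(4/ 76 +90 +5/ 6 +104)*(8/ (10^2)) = -88868/ 475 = -187.09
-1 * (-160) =160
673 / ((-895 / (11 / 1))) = -7403 / 895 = -8.27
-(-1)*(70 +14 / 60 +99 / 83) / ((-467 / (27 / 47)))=-1600659 / 18217670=-0.09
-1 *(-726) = 726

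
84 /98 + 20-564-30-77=-4551 /7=-650.14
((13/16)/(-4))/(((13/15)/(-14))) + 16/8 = 169/32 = 5.28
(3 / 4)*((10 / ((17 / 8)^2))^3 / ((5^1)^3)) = 1572864 / 24137569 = 0.07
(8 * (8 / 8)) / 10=4 / 5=0.80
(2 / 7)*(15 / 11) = 30 / 77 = 0.39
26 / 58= 13 / 29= 0.45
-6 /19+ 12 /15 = 46 /95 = 0.48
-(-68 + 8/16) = 135/2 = 67.50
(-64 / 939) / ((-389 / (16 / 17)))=1024 / 6209607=0.00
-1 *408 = -408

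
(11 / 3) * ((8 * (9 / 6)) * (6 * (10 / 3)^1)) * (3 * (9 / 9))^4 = 71280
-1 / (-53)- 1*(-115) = 6096 / 53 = 115.02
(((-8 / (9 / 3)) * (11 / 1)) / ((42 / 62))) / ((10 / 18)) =-2728 / 35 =-77.94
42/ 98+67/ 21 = 76/ 21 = 3.62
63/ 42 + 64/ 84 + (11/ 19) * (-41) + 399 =301265/ 798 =377.53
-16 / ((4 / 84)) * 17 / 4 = -1428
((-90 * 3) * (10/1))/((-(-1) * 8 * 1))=-675/2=-337.50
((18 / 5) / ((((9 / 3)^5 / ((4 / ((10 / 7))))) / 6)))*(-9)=-56 / 25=-2.24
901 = 901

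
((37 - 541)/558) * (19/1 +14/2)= -728/31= -23.48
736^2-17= 541679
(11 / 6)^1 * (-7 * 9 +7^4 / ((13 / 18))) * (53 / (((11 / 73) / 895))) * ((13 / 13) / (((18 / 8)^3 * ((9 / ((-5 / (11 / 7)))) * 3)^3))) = -22381489240460000 / 82759712607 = -270439.43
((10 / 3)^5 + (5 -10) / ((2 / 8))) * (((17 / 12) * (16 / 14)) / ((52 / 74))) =59843060 / 66339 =902.08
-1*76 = -76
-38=-38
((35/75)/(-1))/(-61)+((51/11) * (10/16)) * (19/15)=296161/80520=3.68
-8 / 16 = -1 / 2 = -0.50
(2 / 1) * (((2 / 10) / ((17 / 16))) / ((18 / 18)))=32 / 85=0.38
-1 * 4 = -4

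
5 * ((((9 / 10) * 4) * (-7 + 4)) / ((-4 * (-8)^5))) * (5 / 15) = -9 / 65536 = -0.00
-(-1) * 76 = 76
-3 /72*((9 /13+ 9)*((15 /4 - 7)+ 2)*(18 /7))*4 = 135 /26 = 5.19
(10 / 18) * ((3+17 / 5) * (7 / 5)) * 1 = 224 / 45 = 4.98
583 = 583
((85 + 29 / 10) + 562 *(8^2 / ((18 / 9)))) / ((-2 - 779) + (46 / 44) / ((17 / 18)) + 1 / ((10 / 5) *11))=-33794453 / 1458315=-23.17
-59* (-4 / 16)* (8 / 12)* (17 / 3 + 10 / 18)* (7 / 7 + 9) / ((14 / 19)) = 22420 / 27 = 830.37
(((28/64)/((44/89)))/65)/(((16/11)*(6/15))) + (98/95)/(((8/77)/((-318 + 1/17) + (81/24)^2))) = -130872320439/42997760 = -3043.70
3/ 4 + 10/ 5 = 11/ 4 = 2.75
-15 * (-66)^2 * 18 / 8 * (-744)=109379160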